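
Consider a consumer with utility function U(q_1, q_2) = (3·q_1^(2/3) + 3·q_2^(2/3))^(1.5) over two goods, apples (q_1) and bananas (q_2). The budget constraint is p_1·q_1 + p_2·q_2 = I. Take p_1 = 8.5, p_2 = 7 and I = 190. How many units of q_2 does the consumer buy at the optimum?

q_2* = 16.1738

MU_q_1 ∝ 3·q_1^(-1/3), MU_q_2 ∝ 3·q_2^(-1/3), so MRS = (q_2/q_1)^(1/3) = p_1/p_2.
Solve for the ratio: q_2/q_1 = [p_1/p_2]^(3).
With the ratio pinned down, the budget gives q_1* = I/(p_1 + p_2·(q_2/q_1)) and q_2* = (q_2/q_1)·q_1*.
Numerically q_2/q_1 = 1.790452, so q_1* = 190/(8.5 + 7·1.790452) = 9.0334 and q_2* = 1.790452·9.0334 = 16.1738.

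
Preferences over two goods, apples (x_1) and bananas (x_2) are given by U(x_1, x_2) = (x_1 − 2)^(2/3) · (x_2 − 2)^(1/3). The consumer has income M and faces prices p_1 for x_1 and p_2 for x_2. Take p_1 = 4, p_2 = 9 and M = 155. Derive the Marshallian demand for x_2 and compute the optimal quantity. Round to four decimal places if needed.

x_2* = 6.7778

Substituting into the budget: x_1* = 2 + 2/3·(M − 2·p_1 − 2·p_2)/p_1, and x_2* = 2 + 1/3·(…)/p_2.
Discretionary income = 155 − 2·4 − 2·9 = 129; x_2* = 2 + 1/3·129/9 = 6.7778.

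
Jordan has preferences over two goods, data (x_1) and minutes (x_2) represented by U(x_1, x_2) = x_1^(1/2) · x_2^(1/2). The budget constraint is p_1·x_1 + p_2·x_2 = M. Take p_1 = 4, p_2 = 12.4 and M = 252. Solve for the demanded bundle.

x_1* = 31.5, x_2* = 10.1613

The MRS is x_2/x_1. Set MRS = p_1/p_2.
So 0.5·p_2·x_2 = 0.5·p_1·x_1; combined with the budget, a share 0.5 of income goes to x_1.
Demand: x_1*(p_1,p_2,M) = 0.5·M/p_1 and x_2* = 0.5·M/p_2.
At p_1=4, p_2=12.4, M=252: x_1* = 0.5·252/4 = 31.5, x_2* = 10.1613.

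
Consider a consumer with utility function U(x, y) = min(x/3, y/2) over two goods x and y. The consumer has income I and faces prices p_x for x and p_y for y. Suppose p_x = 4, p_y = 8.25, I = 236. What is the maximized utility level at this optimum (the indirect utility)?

With perfect complements, no substitution: consume in ratio x:y = 3:2.
Budget: p_x·x + p_y·(2/3)·x = I, so (3·p_x + 2·p_y)·x = 3·I.
Demand: x*(p_x,p_y,I) = 3·I/(3·p_x + 2·p_y), y* = 2·I/(3·p_x + 2·p_y).
Here 3·4 + 2·8.25 = 28.5, giving x* = 24.8421 and y* = 16.5614.
Utility at the optimum: U(24.8421, 16.5614) = 8.2807.

V = 8.2807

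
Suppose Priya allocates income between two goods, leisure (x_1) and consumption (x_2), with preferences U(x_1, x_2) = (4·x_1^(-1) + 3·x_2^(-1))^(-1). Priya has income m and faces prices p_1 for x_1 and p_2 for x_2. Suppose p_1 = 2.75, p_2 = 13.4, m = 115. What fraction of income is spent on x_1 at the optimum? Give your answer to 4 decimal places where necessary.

share on x_1 = 0.3434

From the CES first-order condition, (4/3)·(x_2/x_1)^(2) = p_1/p_2.
Solve for the ratio: x_2/x_1 = [(3/4)·p_1/p_2]^(0.5).
With the ratio pinned down, the budget gives x_1* = m/(p_1 + p_2·(x_2/x_1)) and x_2* = (x_2/x_1)·x_1*.
Numerically x_2/x_1 = 0.392324, so x_1* = 115/(2.75 + 13.4·0.392324) = 14.3622 and x_2* = 0.392324·14.3622 = 5.6346.
Expenditure on x_1: 2.75·14.3622 = 39.496; share = 0.3434.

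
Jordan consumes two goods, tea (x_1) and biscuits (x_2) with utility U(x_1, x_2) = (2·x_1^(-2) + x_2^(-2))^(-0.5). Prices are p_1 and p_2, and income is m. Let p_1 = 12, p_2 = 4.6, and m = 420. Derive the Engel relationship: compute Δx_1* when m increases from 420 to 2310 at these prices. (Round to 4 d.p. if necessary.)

Δx_1* = 111.0067

MRS = MU_x_1/MU_x_2 = 2·(x_2/x_1)^(3). Set equal to p_1/p_2.
Hence x_2/x_1 = ((1/2)·p_1/p_2)^(1/(3)), i.e. raised to the 1/3 power.
With the ratio pinned down, the budget gives x_1* = m/(p_1 + p_2·(x_2/x_1)) and x_2* = (x_2/x_1)·x_1*.
Numerically x_2/x_1 = 1.092608, so x_1* = 420/(12 + 4.6·1.092608) = 24.6682.
At m' = 2310: x_1* = 135.6749. Change: 135.6749 − 24.6682 = 111.0067.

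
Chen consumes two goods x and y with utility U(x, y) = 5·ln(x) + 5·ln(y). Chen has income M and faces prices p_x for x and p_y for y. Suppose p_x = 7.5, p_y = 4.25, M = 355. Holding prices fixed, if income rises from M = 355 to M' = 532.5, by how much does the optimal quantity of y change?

Δy* = 20.8824

MU_x/MU_y = (5·y)/(5·x); tangency sets this equal to p_x/p_y.
Rearranging, p_y·y = p_x·x. Substituting into the budget gives p_x·x·(1 + 1) = M.
Demand: x*(p_x,p_y,M) = 0.5·M/p_x and y* = 0.5·M/p_y.
At p_x=7.5, p_y=4.25, M=355: y* = 0.5·355/4.25 = 41.7647.
At M' = 532.5: y* = 62.6471. Change: 62.6471 − 41.7647 = 20.8824.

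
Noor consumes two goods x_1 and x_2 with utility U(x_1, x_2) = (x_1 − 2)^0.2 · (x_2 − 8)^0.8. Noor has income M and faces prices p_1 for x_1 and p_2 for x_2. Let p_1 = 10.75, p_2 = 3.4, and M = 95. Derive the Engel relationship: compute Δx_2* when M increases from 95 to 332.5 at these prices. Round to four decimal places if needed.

After buying the subsistence bundle (2, 8), a share 0.2 of the remaining income goes to x_1: x_1* = 2 + 0.2·(M − 2p_1 − 8p_2)/p_1.
Discretionary income = 95 − 2·10.75 − 8·3.4 = 46.3; x_2* = 8 + 0.8·46.3/3.4 = 18.8941.
At M' = 332.5: x_2* = 74.7765. Change: 74.7765 − 18.8941 = 55.8824.

Δx_2* = 55.8824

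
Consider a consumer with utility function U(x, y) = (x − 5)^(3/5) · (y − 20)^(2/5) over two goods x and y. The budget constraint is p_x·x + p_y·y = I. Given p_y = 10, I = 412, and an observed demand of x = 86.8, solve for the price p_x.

p_x = 1.5

This is Cobb-Douglas in (x−5, y−20): tangency gives 0.6·p_y·(y−20) = 0.4·p_x·(x−5).
After buying the subsistence bundle (5, 20), a share 0.6 of the remaining income goes to x: x* = 5 + 0.6·(I − 5p_x − 20p_y)/p_x.
Set x* = 86.8 in the demand function and solve for p_x: p_x = 1.5.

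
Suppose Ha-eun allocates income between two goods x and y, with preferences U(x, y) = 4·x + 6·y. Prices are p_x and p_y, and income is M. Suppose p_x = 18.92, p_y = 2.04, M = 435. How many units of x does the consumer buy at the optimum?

x* = 0

Perfect substitutes: compare marginal utility per dollar. 4/p_x vs 6/p_y → 0.2114 vs 2.9412.
y gives more utility per dollar, so spend all income on y: y* = M/p_y, x* = 0.
Numerically: x* = 0, y* = 213.2353.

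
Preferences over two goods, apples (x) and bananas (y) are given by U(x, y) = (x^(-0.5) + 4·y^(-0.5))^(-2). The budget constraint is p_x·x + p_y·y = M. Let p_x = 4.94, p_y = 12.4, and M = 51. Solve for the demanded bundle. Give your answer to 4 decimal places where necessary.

x* = 2.3333, y* = 3.1833

MRS = MU_x/MU_y = (1/4)·(y/x)^(1.5). Set equal to p_x/p_y.
Hence y/x = (4·p_x/p_y)^(1/(1.5)), i.e. raised to the 2/3 power.
Substitute y = (y/x)·x into the budget: x* = M/(p_x + p_y·(y/x)).
Numerically y/x = 1.364301, so x* = 51/(4.94 + 12.4·1.364301) = 2.3333 and y* = 1.364301·2.3333 = 3.1833.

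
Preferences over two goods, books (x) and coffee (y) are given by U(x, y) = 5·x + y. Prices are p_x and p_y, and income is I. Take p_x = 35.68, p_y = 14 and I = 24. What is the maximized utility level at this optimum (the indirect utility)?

Linear utility — the consumer picks whichever good has higher MU/price: 5/35.68 = 0.1401 vs 1/14 = 0.0714.
x gives more utility per dollar, so spend all income on x: x* = I/p_x, y* = 0.
Numerically: x* = 0.6726, y* = 0.
Utility at the optimum: U(0.6726, 0) = 3.3632.

V = 3.3632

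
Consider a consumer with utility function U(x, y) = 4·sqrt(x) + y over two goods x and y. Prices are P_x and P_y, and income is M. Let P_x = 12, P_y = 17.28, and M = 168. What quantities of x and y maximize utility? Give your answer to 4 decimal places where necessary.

x* = 8.2944, y* = 3.9622

Plugging in: x* = (2·17.28/12)² = 8.2944, y* = 3.9622.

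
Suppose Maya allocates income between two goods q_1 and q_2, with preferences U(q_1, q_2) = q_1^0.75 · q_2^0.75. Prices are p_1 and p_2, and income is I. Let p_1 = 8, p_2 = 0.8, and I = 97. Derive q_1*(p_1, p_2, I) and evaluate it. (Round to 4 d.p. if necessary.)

q_1* = 6.0625

The MRS is q_2/q_1. Set MRS = p_1/p_2.
Rearranging, p_2·q_2 = p_1·q_1. Substituting into the budget gives p_1·q_1·(1 + 1) = I.
Demand: q_1*(p_1,p_2,I) = 0.5·I/p_1 and q_2* = 0.5·I/p_2.
At p_1=8, p_2=0.8, I=97: q_1* = 0.5·97/8 = 6.0625.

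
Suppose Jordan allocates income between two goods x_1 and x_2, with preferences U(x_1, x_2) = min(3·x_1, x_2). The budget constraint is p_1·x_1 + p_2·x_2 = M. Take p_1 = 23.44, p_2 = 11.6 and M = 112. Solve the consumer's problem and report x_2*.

x_2* = 5.7692

Leontief preferences: the optimum is at the kink where x_1/1 = x_2/3, i.e. x_2 = 3·x_1.
Budget: p_1·x_1 + p_2·3·x_1 = M, so (p_1 + 3·p_2)·x_1 = M.
Demand: x_1*(p_1,p_2,M) = M/(p_1 + 3·p_2), x_2* = 3·M/(p_1 + 3·p_2).
Here 23.44 + 3·11.6 = 58.24, giving x_2* = 5.7692.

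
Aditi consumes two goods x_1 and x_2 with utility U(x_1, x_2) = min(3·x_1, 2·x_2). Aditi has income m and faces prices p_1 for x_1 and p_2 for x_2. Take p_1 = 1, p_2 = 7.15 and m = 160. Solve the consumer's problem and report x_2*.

x_2* = 20.4691

With perfect complements, no substitution: consume in ratio x_1:x_2 = 2:3.
Budget: p_1·x_1 + p_2·(3/2)·x_1 = m, so (2·p_1 + 3·p_2)·x_1 = 2·m.
Demand: x_1*(p_1,p_2,m) = 2·m/(2·p_1 + 3·p_2), x_2* = 3·m/(2·p_1 + 3·p_2).
Here 2·1 + 3·7.15 = 23.45, giving x_2* = 20.4691.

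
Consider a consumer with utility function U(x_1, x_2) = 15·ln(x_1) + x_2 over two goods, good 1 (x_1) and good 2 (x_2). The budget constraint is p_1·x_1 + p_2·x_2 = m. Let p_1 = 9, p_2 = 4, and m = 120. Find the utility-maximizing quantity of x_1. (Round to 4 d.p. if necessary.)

x_1* = 6.6667

Set MRS = p_1/p_2: (15/x_1)/1 = p_1/p_2.
So x_1*(p_1,p_2) = 15·p_2/p_1, independent of income; and x_2* = (m − 15·p_2)/p_2.
At the given prices: x_1* = 15·4/9 = 6.6667.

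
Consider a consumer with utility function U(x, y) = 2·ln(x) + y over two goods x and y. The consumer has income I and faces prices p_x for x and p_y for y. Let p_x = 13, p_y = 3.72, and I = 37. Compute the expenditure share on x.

Set MRS = p_x/p_y: (2/x)/1 = p_x/p_y.
So x*(p_x,p_y) = 2·p_y/p_x, independent of income; and y* = (I − 2·p_y)/p_y.
At the given prices: x* = 2·3.72/13 = 0.5723, and y* = 7.9462.
Expenditure on x: 13·0.5723 = 7.44; share = 0.2011.

share on x = 0.2011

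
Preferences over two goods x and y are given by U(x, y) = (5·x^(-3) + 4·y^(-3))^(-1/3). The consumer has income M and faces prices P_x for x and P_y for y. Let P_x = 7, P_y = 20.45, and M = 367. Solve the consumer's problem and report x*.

MU_x ∝ 5·x^(-4), MU_y ∝ 4·y^(-4), so MRS = (5/4)·(y/x)^(4) = P_x/P_y.
Solve for the ratio: y/x = [(4/5)·P_x/P_y]^(0.25).
Substitute y = (y/x)·x into the budget: x* = M/(P_x + P_y·(y/x)).
Numerically y/x = 0.723392, so x* = 367/(7 + 20.45·0.723392) = 16.84.

x* = 16.84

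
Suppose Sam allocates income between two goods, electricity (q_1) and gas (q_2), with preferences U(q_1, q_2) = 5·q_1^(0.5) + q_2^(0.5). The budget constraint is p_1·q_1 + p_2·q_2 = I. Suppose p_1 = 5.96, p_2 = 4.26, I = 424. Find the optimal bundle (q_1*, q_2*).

q_1* = 67.3707, q_2* = 5.2748

MU_q_1 ∝ 5·q_1^(-0.5), MU_q_2 ∝ q_2^(-0.5), so MRS = 5·(q_2/q_1)^(0.5) = p_1/p_2.
Solve for the ratio: q_2/q_1 = [(1/5)·p_1/p_2]^(2).
Substitute q_2 = (q_2/q_1)·q_1 into the budget: q_1* = I/(p_1 + p_2·(q_2/q_1)).
Numerically q_2/q_1 = 0.078295, so q_1* = 424/(5.96 + 4.26·0.078295) = 67.3707 and q_2* = 0.078295·67.3707 = 5.2748.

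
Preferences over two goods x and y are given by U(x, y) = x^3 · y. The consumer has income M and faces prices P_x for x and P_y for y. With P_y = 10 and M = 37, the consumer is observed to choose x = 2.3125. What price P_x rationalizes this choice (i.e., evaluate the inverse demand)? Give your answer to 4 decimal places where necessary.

P_x = 12

Tangency: MRS = 3·y/x = P_x/P_y.
Rearranging, P_y·y = (1/3)·P_x·x. Substituting into the budget gives P_x·x·(1 + (1/3)) = M.
Demand: x*(P_x,P_y,M) = 0.75·M/P_x and y* = 0.25·M/P_y.
Set x* = 2.3125 in the demand function and solve for P_x: P_x = 12.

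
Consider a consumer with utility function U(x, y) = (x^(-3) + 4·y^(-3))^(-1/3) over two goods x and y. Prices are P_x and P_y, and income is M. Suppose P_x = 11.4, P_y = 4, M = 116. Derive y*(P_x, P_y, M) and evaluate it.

y* = 11.368

MRS = MU_x/MU_y = (1/4)·(y/x)^(4). Set equal to P_x/P_y.
Solve for the ratio: y/x = [4·P_x/P_y]^(0.25).
With the ratio pinned down, the budget gives x* = M/(P_x + P_y·(y/x)) and y* = (y/x)·x*.
Numerically y/x = 1.837495, so x* = 116/(11.4 + 4·1.837495) = 6.1867 and y* = 1.837495·6.1867 = 11.368.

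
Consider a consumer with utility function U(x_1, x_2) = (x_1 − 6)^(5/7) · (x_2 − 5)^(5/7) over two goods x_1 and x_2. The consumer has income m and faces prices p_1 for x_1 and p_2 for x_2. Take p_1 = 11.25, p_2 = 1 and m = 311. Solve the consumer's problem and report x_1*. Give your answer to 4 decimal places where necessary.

Substituting into the budget: x_1* = 6 + 0.5·(m − 6·p_1 − 5·p_2)/p_1, and x_2* = 5 + 0.5·(…)/p_2.
Discretionary income = 311 − 6·11.25 − 5·1 = 238.5; x_1* = 6 + 0.5·238.5/11.25 = 16.6.

x_1* = 16.6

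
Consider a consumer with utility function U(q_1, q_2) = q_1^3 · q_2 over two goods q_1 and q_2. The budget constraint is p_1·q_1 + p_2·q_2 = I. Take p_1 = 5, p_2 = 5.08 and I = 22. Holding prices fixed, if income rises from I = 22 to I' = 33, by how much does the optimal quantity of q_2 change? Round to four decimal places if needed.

Δq_2* = 0.5413

Tangency: MRS = 3·q_2/q_1 = p_1/p_2.
So 3·p_2·q_2 = p_1·q_1; combined with the budget, a share 0.75 of income goes to q_1.
Demand: q_1*(p_1,p_2,I) = 0.75·I/p_1 and q_2* = 0.25·I/p_2.
At p_1=5, p_2=5.08, I=22: q_2* = 0.25·22/5.08 = 1.0827.
At I' = 33: q_2* = 1.624. Change: 1.624 − 1.0827 = 0.5413.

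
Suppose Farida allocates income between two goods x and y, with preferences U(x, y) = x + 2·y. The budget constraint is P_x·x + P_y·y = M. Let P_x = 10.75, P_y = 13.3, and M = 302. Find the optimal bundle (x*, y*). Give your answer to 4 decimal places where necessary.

Perfect substitutes: compare marginal utility per dollar. 1/P_x vs 2/P_y → 0.093 vs 0.1504.
y gives more utility per dollar, so spend all income on y: y* = M/P_y, x* = 0.
Numerically: x* = 0, y* = 22.7068.

x* = 0, y* = 22.7068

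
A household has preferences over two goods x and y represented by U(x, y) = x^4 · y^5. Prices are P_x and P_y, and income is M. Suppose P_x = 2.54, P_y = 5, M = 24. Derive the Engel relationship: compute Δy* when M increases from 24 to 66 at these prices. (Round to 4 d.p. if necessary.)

Δy* = 4.6667

MU_x/MU_y = (4·y)/(5·x); tangency sets this equal to P_x/P_y.
So 4·P_y·y = 5·P_x·x; combined with the budget, a share 4/9 of income goes to x.
Demand: x*(P_x,P_y,M) = 4/9·M/P_x and y* = 5/9·M/P_y.
At P_x=2.54, P_y=5, M=24: y* = 5/9·24/5 = 2.6667.
At M' = 66: y* = 7.3333. Change: 7.3333 − 2.6667 = 4.6667.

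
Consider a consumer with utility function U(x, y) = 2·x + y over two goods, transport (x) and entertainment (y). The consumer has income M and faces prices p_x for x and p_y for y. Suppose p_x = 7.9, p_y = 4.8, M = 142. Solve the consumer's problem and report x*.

x* = 17.9747

Numerically: x* = 17.9747, y* = 0.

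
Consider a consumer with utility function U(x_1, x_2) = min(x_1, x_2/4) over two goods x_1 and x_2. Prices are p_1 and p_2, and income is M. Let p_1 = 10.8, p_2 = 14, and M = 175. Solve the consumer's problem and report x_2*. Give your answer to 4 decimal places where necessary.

x_2* = 10.479

Demand: x_1*(p_1,p_2,M) = M/(p_1 + 4·p_2), x_2* = 4·M/(p_1 + 4·p_2).
Here 10.8 + 4·14 = 66.8, giving x_2* = 10.479.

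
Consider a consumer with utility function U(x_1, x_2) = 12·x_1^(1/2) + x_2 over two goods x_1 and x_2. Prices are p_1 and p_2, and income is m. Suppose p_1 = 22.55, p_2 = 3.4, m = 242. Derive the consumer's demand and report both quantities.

Plugging in: x_1* = (6·3.4/22.55)² = 0.8184, x_2* = 65.7485.

x_1* = 0.8184, x_2* = 65.7485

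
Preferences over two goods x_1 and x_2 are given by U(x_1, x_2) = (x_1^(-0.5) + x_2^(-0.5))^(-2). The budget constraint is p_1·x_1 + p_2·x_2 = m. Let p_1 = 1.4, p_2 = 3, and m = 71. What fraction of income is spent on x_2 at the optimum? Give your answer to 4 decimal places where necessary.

MU_x_1 ∝ x_1^(-1.5), MU_x_2 ∝ x_2^(-1.5), so MRS = (x_2/x_1)^(1.5) = p_1/p_2.
Solve for the ratio: x_2/x_1 = [p_1/p_2]^(2/3).
With the ratio pinned down, the budget gives x_1* = m/(p_1 + p_2·(x_2/x_1)) and x_2* = (x_2/x_1)·x_1*.
Numerically x_2/x_1 = 0.601642, so x_1* = 71/(1.4 + 3·0.601642) = 22.1534 and x_2* = 0.601642·22.1534 = 13.3284.
Expenditure on x_2: 3·13.3284 = 39.9852; share = 0.5632.

share on x_2 = 0.5632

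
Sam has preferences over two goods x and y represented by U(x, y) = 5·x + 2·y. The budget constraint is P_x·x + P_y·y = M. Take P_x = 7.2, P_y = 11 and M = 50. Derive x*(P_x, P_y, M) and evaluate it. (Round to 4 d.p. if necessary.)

Linear utility — the consumer picks whichever good has higher MU/price: 5/7.2 = 0.6944 vs 2/11 = 0.1818.
x gives more utility per dollar, so spend all income on x: x* = M/P_x, y* = 0.
Numerically: x* = 6.9444, y* = 0.

x* = 6.9444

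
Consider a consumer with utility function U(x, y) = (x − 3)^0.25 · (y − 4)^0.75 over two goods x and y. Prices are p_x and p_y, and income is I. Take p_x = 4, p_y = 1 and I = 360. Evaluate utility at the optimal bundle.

V = 138.6195

MRS = (1/3)·(y−4)/(x−3). Tangency with p_x/p_y gives y−4 = 3·(p_x/p_y)·(x−3).
Substituting into the budget: x* = 3 + 0.25·(I − 3·p_x − 4·p_y)/p_x, and y* = 4 + 0.75·(…)/p_y.
Discretionary income = 360 − 3·4 − 4·1 = 344; x* = 3 + 0.25·344/4 = 24.5; y* = 4 + 0.75·344/1 = 262.
Utility at the optimum: U(24.5, 262) = 138.6195.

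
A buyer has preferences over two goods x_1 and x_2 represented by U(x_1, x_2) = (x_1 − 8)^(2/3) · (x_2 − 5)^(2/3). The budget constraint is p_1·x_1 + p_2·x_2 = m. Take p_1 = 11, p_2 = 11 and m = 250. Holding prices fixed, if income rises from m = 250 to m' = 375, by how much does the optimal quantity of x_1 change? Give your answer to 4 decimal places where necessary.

After buying the subsistence bundle (8, 5), a share 0.5 of the remaining income goes to x_1: x_1* = 8 + 0.5·(m − 8p_1 − 5p_2)/p_1.
Discretionary income = 250 − 8·11 − 5·11 = 107; x_1* = 8 + 0.5·107/11 = 12.8636.
At m' = 375: x_1* = 18.5455. Change: 18.5455 − 12.8636 = 5.6818.

Δx_1* = 5.6818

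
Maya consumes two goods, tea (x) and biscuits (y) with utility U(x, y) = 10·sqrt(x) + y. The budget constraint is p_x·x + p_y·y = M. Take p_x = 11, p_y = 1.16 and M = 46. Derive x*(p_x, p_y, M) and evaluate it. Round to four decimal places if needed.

Set MRS = p_x/p_y: 5·x^(−1/2) = p_x/p_y.
Solve: √x = 5·p_y/p_x, so x*(p_x,p_y) = (5·p_y/p_x)², and y* = (M − p_x·x*)/p_y.
Plugging in: x* = (5·1.16/11)² = 0.278.

x* = 0.278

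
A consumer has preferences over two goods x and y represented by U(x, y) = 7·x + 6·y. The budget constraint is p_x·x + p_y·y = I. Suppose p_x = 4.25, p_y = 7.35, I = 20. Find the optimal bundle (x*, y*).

x* = 4.7059, y* = 0

x gives more utility per dollar, so spend all income on x: x* = I/p_x, y* = 0.
Numerically: x* = 4.7059, y* = 0.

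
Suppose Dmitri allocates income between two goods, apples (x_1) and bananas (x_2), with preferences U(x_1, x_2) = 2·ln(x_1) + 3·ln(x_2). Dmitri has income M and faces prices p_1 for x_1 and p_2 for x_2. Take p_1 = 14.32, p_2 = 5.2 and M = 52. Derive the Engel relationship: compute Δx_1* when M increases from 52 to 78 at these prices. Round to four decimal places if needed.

The MRS is (2/3)·x_2/x_1. Set MRS = p_1/p_2.
So 2·p_2·x_2 = 3·p_1·x_1; combined with the budget, a share 0.4 of income goes to x_1.
Demand: x_1*(p_1,p_2,M) = 0.4·M/p_1 and x_2* = 0.6·M/p_2.
At p_1=14.32, p_2=5.2, M=52: x_1* = 0.4·52/14.32 = 1.4525.
At M' = 78: x_1* = 2.1788. Change: 2.1788 − 1.4525 = 0.7263.

Δx_1* = 0.7263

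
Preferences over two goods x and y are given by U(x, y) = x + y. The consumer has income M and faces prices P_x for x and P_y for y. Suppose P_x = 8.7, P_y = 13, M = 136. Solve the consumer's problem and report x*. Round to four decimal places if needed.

Perfect substitutes: compare marginal utility per dollar. 1/P_x vs 1/P_y → 0.1149 vs 0.0769.
x gives more utility per dollar, so spend all income on x: x* = M/P_x, y* = 0.
Numerically: x* = 15.6322, y* = 0.

x* = 15.6322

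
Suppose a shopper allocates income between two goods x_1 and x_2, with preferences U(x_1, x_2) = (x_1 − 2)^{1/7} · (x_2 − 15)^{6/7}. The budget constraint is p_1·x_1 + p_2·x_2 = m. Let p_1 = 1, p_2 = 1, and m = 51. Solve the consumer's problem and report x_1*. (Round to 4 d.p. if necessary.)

x_1* = 6.8571

Discretionary income = 51 − 2·1 − 15·1 = 34; x_1* = 2 + 1/7·34/1 = 6.8571.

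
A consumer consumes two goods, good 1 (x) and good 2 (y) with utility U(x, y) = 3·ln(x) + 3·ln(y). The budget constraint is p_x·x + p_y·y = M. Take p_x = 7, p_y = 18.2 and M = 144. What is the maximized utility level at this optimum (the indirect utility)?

V = 11.118

Tangency: MRS = y/x = p_x/p_y.
Rearranging, p_y·y = p_x·x. Substituting into the budget gives p_x·x·(1 + 1) = M.
Demand: x*(p_x,p_y,M) = 0.5·M/p_x and y* = 0.5·M/p_y.
At p_x=7, p_y=18.2, M=144: x* = 0.5·144/7 = 10.2857, y* = 3.956.
Utility at the optimum: U(10.2857, 3.956) = 11.118.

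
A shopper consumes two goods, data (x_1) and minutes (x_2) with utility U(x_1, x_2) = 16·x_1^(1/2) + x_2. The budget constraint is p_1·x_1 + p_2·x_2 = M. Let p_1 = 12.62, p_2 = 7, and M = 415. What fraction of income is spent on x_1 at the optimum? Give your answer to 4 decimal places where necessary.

Set MRS = p_1/p_2: 8·x_1^(−1/2) = p_1/p_2.
Thus x_1* = (8·p_2/p_1)² — independent of M — with the rest of income spent on x_2.
Plugging in: x_1* = (8·7/12.62)² = 19.6905, x_2* = 23.7865.
Expenditure on x_1: 12.62·19.6905 = 248.4945; share = 0.5988.

share on x_1 = 0.5988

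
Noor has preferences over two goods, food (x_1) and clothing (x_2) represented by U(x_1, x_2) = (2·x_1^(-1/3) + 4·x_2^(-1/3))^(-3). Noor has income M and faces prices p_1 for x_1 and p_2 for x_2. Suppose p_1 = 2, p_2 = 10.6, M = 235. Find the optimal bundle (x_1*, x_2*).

Substitute x_2 = (x_2/x_1)·x_1 into the budget: x_1* = M/(p_1 + p_2·(x_2/x_1)).
Numerically x_2/x_1 = 0.481466, so x_1* = 235/(2 + 10.6·0.481466) = 33.0821 and x_2* = 0.481466·33.0821 = 15.9279.

x_1* = 33.0821, x_2* = 15.9279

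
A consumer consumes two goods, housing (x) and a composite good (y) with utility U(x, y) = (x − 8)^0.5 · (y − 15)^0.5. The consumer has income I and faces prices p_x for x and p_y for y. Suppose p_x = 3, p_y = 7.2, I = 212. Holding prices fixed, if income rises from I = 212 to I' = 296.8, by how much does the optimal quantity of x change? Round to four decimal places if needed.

MRS = (y−15)/(x−8). Tangency with p_x/p_y gives y−15 = (p_x/p_y)·(x−8).
Substituting into the budget: x* = 8 + 0.5·(I − 8·p_x − 15·p_y)/p_x, and y* = 15 + 0.5·(…)/p_y.
Discretionary income = 212 − 8·3 − 15·7.2 = 80; x* = 8 + 0.5·80/3 = 21.3333.
At I' = 296.8: x* = 35.4667. Change: 35.4667 − 21.3333 = 14.1333.

Δx* = 14.1333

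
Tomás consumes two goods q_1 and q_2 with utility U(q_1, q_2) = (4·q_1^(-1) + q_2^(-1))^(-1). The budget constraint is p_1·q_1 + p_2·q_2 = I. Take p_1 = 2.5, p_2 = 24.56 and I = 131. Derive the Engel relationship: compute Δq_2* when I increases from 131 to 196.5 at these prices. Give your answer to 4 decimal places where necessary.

Δq_2* = 1.6281

From the CES first-order condition, 4·(q_2/q_1)^(2) = p_1/p_2.
Hence q_2/q_1 = ((1/4)·p_1/p_2)^(1/(2)), i.e. raised to the 0.5 power.
Substitute q_2 = (q_2/q_1)·q_1 into the budget: q_1* = I/(p_1 + p_2·(q_2/q_1)).
Numerically q_2/q_1 = 0.159524, so q_1* = 131/(2.5 + 24.56·0.159524) = 20.4116 and q_2* = 0.159524·20.4116 = 3.2561.
At I' = 196.5: q_2* = 4.8842. Change: 4.8842 − 3.2561 = 1.6281.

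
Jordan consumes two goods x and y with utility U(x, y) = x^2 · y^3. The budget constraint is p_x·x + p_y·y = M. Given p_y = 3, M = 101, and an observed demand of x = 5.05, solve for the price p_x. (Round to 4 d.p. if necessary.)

The MRS is (2/3)·y/x. Set MRS = p_x/p_y.
So 2·p_y·y = 3·p_x·x; combined with the budget, a share 0.4 of income goes to x.
Demand: x*(p_x,p_y,M) = 0.4·M/p_x and y* = 0.6·M/p_y.
Set x* = 5.05 in the demand function and solve for p_x: p_x = 8.

p_x = 8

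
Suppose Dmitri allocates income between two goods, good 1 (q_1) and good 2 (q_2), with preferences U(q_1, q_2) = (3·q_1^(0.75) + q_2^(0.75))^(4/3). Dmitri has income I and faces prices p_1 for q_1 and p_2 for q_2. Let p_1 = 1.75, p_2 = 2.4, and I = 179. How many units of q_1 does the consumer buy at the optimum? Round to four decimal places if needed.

Substitute q_2 = (q_2/q_1)·q_1 into the budget: q_1* = I/(p_1 + p_2·(q_2/q_1)).
Numerically q_2/q_1 = 0.00349, so q_1* = 179/(1.75 + 2.4·0.00349) = 101.7985.

q_1* = 101.7985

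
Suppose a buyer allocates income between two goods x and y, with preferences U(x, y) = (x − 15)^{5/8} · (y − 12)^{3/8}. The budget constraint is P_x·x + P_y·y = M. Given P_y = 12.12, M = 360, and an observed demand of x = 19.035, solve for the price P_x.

P_x = 10

Let x' = x−15, y' = y−12. MRS = (5/3)·y'/x' = P_x/P_y.
Substituting into the budget: x* = 15 + 0.625·(M − 15·P_x − 12·P_y)/P_x, and y* = 12 + 0.375·(…)/P_y.
Set x* = 19.035 in the demand function and solve for P_x: P_x = 10.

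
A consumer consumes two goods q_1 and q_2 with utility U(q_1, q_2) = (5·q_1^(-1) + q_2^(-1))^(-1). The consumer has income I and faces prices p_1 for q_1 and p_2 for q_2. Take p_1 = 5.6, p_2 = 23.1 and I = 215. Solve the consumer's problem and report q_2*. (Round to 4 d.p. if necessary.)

MRS = MU_q_1/MU_q_2 = 5·(q_2/q_1)^(2). Set equal to p_1/p_2.
Solve for the ratio: q_2/q_1 = [(1/5)·p_1/p_2]^(0.5).
Substitute q_2 = (q_2/q_1)·q_1 into the budget: q_1* = I/(p_1 + p_2·(q_2/q_1)).
Numerically q_2/q_1 = 0.220193, so q_1* = 215/(5.6 + 23.1·0.220193) = 20.1189 and q_2* = 0.220193·20.1189 = 4.43.

q_2* = 4.43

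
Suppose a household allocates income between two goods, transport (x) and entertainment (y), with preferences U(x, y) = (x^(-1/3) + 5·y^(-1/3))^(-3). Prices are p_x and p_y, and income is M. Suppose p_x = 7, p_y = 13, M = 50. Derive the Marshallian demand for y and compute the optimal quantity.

y* = 3.0618

Numerically y/x = 2.10181, so x* = 50/(7 + 13·2.10181) = 1.4567 and y* = 2.10181·1.4567 = 3.0618.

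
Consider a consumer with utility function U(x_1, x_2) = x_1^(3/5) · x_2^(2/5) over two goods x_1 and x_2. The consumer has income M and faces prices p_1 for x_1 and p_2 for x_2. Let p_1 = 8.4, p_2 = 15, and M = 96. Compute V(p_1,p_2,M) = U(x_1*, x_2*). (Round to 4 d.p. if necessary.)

V = 4.6236

The MRS is (3/2)·x_2/x_1. Set MRS = p_1/p_2.
Rearranging, p_2·x_2 = (2/3)·p_1·x_1. Substituting into the budget gives p_1·x_1·(1 + (2/3)) = M.
Demand: x_1*(p_1,p_2,M) = 0.6·M/p_1 and x_2* = 0.4·M/p_2.
At p_1=8.4, p_2=15, M=96: x_1* = 0.6·96/8.4 = 6.8571, x_2* = 2.56.
Utility at the optimum: U(6.8571, 2.56) = 4.6236.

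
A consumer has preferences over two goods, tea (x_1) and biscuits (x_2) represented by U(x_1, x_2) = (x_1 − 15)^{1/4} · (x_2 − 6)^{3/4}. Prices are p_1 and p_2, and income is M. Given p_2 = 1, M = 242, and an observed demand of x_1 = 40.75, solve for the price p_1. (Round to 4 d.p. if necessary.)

p_1 = 2

MRS = (1/3)·(x_2−6)/(x_1−15). Tangency with p_1/p_2 gives x_2−6 = 3·(p_1/p_2)·(x_1−15).
After buying the subsistence bundle (15, 6), a share 0.25 of the remaining income goes to x_1: x_1* = 15 + 0.25·(M − 15p_1 − 6p_2)/p_1.
Set x_1* = 40.75 in the demand function and solve for p_1: p_1 = 2.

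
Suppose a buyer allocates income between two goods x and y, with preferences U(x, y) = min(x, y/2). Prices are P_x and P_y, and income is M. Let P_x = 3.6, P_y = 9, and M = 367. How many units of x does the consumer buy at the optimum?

x* = 16.9907

Here 3.6 + 2·9 = 21.6, giving x* = 16.9907.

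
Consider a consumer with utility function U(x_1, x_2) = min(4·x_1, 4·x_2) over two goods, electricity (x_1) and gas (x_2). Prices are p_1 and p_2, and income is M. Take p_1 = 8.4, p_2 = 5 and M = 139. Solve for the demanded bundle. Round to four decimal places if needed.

Leontief preferences: the optimum is at the kink where x_1/4 = x_2/4, i.e. x_2 = x_1.
Budget: p_1·x_1 + p_2·x_1 = M, so (4·p_1 + 4·p_2)·x_1 = 4·M.
Demand: x_1*(p_1,p_2,M) = 4·M/(4·p_1 + 4·p_2), x_2* = 4·M/(4·p_1 + 4·p_2).
Here 4·8.4 + 4·5 = 53.6, giving x_1* = 10.3731 and x_2* = 10.3731.

x_1* = 10.3731, x_2* = 10.3731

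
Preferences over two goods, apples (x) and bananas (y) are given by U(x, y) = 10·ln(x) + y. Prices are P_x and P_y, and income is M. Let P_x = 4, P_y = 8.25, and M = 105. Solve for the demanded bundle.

MU_x = 10/x, MU_y = 1. Tangency: 10/x = P_x/P_y.
So x*(P_x,P_y) = 10·P_y/P_x, independent of income; and y* = (M − 10·P_y)/P_y.
At the given prices: x* = 10·8.25/4 = 20.625, and y* = 2.7273.

x* = 20.625, y* = 2.7273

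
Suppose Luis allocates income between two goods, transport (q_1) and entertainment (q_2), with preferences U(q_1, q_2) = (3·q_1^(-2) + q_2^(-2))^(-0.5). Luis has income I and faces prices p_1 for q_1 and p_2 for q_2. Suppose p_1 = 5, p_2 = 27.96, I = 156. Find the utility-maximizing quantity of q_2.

q_2* = 3.8273

Numerically q_2/q_1 = 0.390634, so q_1* = 156/(5 + 27.96·0.390634) = 9.7977 and q_2* = 0.390634·9.7977 = 3.8273.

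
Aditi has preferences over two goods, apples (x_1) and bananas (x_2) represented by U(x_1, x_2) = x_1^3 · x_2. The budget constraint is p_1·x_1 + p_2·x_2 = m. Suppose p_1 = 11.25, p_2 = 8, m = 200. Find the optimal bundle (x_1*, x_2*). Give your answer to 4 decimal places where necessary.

x_1* = 13.3333, x_2* = 6.25

Tangency: MRS = 3·x_2/x_1 = p_1/p_2.
Rearranging, p_2·x_2 = (1/3)·p_1·x_1. Substituting into the budget gives p_1·x_1·(1 + (1/3)) = m.
Demand: x_1*(p_1,p_2,m) = 0.75·m/p_1 and x_2* = 0.25·m/p_2.
At p_1=11.25, p_2=8, m=200: x_1* = 0.75·200/11.25 = 13.3333, x_2* = 6.25.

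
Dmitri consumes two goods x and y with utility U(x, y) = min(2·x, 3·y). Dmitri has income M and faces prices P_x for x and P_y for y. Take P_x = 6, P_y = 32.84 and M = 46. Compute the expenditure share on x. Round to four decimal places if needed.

share on x = 0.2151

Leontief preferences: the optimum is at the kink where x/3 = y/2, i.e. y = (2/3)·x.
Budget: P_x·x + P_y·(2/3)·x = M, so (3·P_x + 2·P_y)·x = 3·M.
Demand: x*(P_x,P_y,M) = 3·M/(3·P_x + 2·P_y), y* = 2·M/(3·P_x + 2·P_y).
Here 3·6 + 2·32.84 = 83.68, giving x* = 1.6491 and y* = 1.0994.
Expenditure on x: 6·1.6491 = 9.8948; share = 0.2151.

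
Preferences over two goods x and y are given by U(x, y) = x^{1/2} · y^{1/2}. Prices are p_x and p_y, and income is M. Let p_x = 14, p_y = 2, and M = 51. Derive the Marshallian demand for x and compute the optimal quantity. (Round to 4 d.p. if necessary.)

x* = 1.8214

Tangency: MRS = y/x = p_x/p_y.
Rearranging, p_y·y = p_x·x. Substituting into the budget gives p_x·x·(1 + 1) = M.
Demand: x*(p_x,p_y,M) = 0.5·M/p_x and y* = 0.5·M/p_y.
At p_x=14, p_y=2, M=51: x* = 0.5·51/14 = 1.8214.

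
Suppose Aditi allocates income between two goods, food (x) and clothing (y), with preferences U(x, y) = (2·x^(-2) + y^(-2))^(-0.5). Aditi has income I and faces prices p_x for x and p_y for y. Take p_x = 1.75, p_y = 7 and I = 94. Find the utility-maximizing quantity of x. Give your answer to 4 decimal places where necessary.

MU_x ∝ 2·x^(-3), MU_y ∝ y^(-3), so MRS = 2·(y/x)^(3) = p_x/p_y.
Hence y/x = ((1/2)·p_x/p_y)^(1/(3)), i.e. raised to the 1/3 power.
Substitute y = (y/x)·x into the budget: x* = I/(p_x + p_y·(y/x)).
Numerically y/x = 0.5, so x* = 94/(1.75 + 7·0.5) = 17.9048.

x* = 17.9048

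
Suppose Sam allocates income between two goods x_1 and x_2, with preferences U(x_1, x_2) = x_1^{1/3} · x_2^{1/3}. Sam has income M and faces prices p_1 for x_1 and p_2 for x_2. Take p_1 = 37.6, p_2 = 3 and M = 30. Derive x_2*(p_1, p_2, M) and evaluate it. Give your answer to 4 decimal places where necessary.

Tangency: MRS = x_2/x_1 = p_1/p_2.
So 1/3·p_2·x_2 = 1/3·p_1·x_1; combined with the budget, a share 0.5 of income goes to x_1.
Demand: x_1*(p_1,p_2,M) = 0.5·M/p_1 and x_2* = 0.5·M/p_2.
At p_1=37.6, p_2=3, M=30: x_2* = 0.5·30/3 = 5.

x_2* = 5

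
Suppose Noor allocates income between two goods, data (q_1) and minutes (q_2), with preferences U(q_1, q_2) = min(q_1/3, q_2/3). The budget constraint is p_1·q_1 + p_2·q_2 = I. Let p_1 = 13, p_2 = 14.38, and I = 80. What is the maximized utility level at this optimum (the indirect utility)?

Leontief preferences: the optimum is at the kink where q_1/3 = q_2/3, i.e. q_2 = q_1.
Budget: p_1·q_1 + p_2·q_1 = I, so (3·p_1 + 3·p_2)·q_1 = 3·I.
Demand: q_1*(p_1,p_2,I) = 3·I/(3·p_1 + 3·p_2), q_2* = 3·I/(3·p_1 + 3·p_2).
Here 3·13 + 3·14.38 = 82.14, giving q_1* = 2.9218 and q_2* = 2.9218.
Utility at the optimum: U(2.9218, 2.9218) = 0.9739.

V = 0.9739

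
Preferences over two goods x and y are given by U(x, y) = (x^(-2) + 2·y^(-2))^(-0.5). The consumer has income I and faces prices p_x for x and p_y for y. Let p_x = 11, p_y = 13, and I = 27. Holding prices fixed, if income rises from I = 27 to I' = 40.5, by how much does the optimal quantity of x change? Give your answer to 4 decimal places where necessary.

Δx* = 0.5096

From the CES first-order condition, (1/2)·(y/x)^(3) = p_x/p_y.
Solve for the ratio: y/x = [2·p_x/p_y]^(1/3).
With the ratio pinned down, the budget gives x* = I/(p_x + p_y·(y/x)) and y* = (y/x)·x*.
Numerically y/x = 1.19168, so x* = 27/(11 + 13·1.19168) = 1.0192.
At I' = 40.5: x* = 1.5288. Change: 1.5288 − 1.0192 = 0.5096.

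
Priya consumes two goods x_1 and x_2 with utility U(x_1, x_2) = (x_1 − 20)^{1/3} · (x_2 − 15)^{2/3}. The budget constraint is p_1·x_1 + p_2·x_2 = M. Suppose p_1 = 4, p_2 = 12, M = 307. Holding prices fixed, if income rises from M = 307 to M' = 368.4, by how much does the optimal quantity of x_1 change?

Δx_1* = 5.1167

MRS = (1/2)·(x_2−15)/(x_1−20). Tangency with p_1/p_2 gives x_2−15 = 2·(p_1/p_2)·(x_1−20).
After buying the subsistence bundle (20, 15), a share 1/3 of the remaining income goes to x_1: x_1* = 20 + 1/3·(M − 20p_1 − 15p_2)/p_1.
Discretionary income = 307 − 20·4 − 15·12 = 47; x_1* = 20 + 1/3·47/4 = 23.9167.
At M' = 368.4: x_1* = 29.0333. Change: 29.0333 − 23.9167 = 5.1167.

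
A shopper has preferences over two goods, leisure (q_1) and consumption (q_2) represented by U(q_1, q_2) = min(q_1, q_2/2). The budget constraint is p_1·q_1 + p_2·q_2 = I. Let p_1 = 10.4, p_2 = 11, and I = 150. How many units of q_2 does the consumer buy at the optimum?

q_2* = 9.2593

Leontief preferences: the optimum is at the kink where q_1/1 = q_2/2, i.e. q_2 = 2·q_1.
Budget: p_1·q_1 + p_2·2·q_1 = I, so (p_1 + 2·p_2)·q_1 = I.
Demand: q_1*(p_1,p_2,I) = I/(p_1 + 2·p_2), q_2* = 2·I/(p_1 + 2·p_2).
Here 10.4 + 2·11 = 32.4, giving q_2* = 9.2593.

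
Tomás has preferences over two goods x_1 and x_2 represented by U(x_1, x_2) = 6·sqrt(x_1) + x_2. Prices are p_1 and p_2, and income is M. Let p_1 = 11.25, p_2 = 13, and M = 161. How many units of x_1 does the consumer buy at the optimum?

x_1* = 12.0178

MU_x_1 = 3/√x_1, MU_x_2 = 1. Tangency: 3/√x_1 = p_1/p_2.
Solve: √x_1 = 3·p_2/p_1, so x_1*(p_1,p_2) = (3·p_2/p_1)², and x_2* = (M − p_1·x_1*)/p_2.
Plugging in: x_1* = (3·13/11.25)² = 12.0178.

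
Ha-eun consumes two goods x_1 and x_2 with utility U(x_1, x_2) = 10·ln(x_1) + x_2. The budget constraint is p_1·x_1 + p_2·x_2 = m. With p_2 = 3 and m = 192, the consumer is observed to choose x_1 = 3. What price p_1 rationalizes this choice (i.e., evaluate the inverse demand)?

MU_x_1 = 10/x_1, MU_x_2 = 1. Tangency: 10/x_1 = p_1/p_2.
So x_1*(p_1,p_2) = 10·p_2/p_1, independent of income; and x_2* = (m − 10·p_2)/p_2.
Set x_1* = 3 in the demand function and solve for p_1: p_1 = 10.

p_1 = 10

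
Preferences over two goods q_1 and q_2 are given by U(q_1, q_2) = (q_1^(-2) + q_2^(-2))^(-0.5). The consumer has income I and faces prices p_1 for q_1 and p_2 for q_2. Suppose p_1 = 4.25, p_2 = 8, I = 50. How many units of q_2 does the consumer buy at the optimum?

q_2* = 3.7743

With the ratio pinned down, the budget gives q_1* = I/(p_1 + p_2·(q_2/q_1)) and q_2* = (q_2/q_1)·q_1*.
Numerically q_2/q_1 = 0.809903, so q_1* = 50/(4.25 + 8·0.809903) = 4.6602 and q_2* = 0.809903·4.6602 = 3.7743.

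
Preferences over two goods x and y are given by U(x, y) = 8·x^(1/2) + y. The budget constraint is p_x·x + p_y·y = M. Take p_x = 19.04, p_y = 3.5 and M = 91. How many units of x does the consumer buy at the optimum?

MU_x = 4/√x, MU_y = 1. Tangency: 4/√x = p_x/p_y.
Thus x* = (4·p_y/p_x)² — independent of M — with the rest of income spent on y.
Plugging in: x* = (4·3.5/19.04)² = 0.5407.

x* = 0.5407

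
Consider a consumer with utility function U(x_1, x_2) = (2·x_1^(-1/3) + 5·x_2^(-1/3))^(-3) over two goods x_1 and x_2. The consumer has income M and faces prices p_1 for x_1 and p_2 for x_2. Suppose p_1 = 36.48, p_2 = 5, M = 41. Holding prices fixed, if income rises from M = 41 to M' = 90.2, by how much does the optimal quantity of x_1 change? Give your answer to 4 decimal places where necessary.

MU_x_1 ∝ 2·x_1^(-4/3), MU_x_2 ∝ 5·x_2^(-4/3), so MRS = (2/5)·(x_2/x_1)^(4/3) = p_1/p_2.
Hence x_2/x_1 = ((5/2)·p_1/p_2)^(1/(4/3)), i.e. raised to the 0.75 power.
With the ratio pinned down, the budget gives x_1* = M/(p_1 + p_2·(x_2/x_1)) and x_2* = (x_2/x_1)·x_1*.
Numerically x_2/x_1 = 8.826096, so x_1* = 41/(36.48 + 5·8.826096) = 0.5086.
At M' = 90.2: x_1* = 1.119. Change: 1.119 − 0.5086 = 0.6103.

Δx_1* = 0.6103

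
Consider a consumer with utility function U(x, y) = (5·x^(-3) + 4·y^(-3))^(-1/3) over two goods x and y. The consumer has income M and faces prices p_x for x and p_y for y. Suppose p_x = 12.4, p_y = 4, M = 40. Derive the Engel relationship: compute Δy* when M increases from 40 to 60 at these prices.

Δy* = 1.4408

MU_x ∝ 5·x^(-4), MU_y ∝ 4·y^(-4), so MRS = (5/4)·(y/x)^(4) = p_x/p_y.
Hence y/x = ((4/5)·p_x/p_y)^(1/(4)), i.e. raised to the 0.25 power.
Substitute y = (y/x)·x into the budget: x* = M/(p_x + p_y·(y/x)).
Numerically y/x = 1.254911, so x* = 40/(12.4 + 4·1.254911) = 2.2963 and y* = 1.254911·2.2963 = 2.8816.
At M' = 60: y* = 4.3224. Change: 4.3224 − 2.8816 = 1.4408.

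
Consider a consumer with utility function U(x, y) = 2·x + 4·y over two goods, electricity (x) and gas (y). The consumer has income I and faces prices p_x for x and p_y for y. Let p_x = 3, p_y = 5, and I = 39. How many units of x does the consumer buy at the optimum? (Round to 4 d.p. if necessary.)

Linear utility — the consumer picks whichever good has higher MU/price: 2/3 = 0.6667 vs 4/5 = 0.8.
y gives more utility per dollar, so spend all income on y: y* = I/p_y, x* = 0.
Numerically: x* = 0, y* = 7.8.

x* = 0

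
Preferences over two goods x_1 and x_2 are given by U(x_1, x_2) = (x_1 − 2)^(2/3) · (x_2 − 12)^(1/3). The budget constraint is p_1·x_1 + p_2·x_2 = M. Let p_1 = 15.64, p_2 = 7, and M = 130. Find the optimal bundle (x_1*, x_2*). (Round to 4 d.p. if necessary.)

This is Cobb-Douglas in (x_1−2, x_2−12): tangency gives 2/3·p_2·(x_2−12) = 1/3·p_1·(x_1−2).
After buying the subsistence bundle (2, 12), a share 2/3 of the remaining income goes to x_1: x_1* = 2 + 2/3·(M − 2p_1 − 12p_2)/p_1.
Discretionary income = 130 − 2·15.64 − 12·7 = 14.72; x_1* = 2 + 2/3·14.72/15.64 = 2.6275; x_2* = 12 + 1/3·14.72/7 = 12.701.

x_1* = 2.6275, x_2* = 12.701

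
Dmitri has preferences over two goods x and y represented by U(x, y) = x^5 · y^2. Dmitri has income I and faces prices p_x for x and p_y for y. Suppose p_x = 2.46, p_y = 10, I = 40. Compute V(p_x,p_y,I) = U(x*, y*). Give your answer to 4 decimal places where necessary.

V = 276037.5326

Demand: x*(p_x,p_y,I) = 5/7·I/p_x and y* = 2/7·I/p_y.
At p_x=2.46, p_y=10, I=40: x* = 5/7·40/2.46 = 11.6144, y* = 1.1429.
Utility at the optimum: U(11.6144, 1.1429) = 276037.5326.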